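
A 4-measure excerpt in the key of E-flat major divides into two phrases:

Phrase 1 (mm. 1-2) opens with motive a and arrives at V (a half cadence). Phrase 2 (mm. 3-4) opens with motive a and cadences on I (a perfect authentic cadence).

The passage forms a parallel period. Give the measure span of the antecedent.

measures 1–2

The antecedent is the phrase ending with the weaker cadence (half cadence, phrase 1) and the consequent the one ending more conclusively (perfect authentic cadence, phrase 2); the antecedent is bars 1–2.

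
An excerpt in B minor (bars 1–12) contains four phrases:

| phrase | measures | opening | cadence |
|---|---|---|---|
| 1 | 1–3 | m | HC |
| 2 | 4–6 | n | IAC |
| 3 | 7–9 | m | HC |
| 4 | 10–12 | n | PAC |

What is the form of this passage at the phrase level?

Four phrases in two halves: the first half (bars 1–6) ends with an imperfect authentic cadence, the second (mm. 7–12) with a perfect authentic cadence — a large antecedent–consequent pair, i.e. a double period.
Phrase 3 begins with the same material as phrase 1, making it parallel.

parallel double period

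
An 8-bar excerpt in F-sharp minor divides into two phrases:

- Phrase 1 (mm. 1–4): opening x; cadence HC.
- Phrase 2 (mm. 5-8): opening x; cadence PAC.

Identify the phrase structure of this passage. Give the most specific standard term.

Phrase 1 ends with a half cadence (weaker) and phrase 2 with a perfect authentic cadence (stronger): antecedent + consequent = a period.
The two phrases open with the same material (x / x), so the period is parallel.

parallel period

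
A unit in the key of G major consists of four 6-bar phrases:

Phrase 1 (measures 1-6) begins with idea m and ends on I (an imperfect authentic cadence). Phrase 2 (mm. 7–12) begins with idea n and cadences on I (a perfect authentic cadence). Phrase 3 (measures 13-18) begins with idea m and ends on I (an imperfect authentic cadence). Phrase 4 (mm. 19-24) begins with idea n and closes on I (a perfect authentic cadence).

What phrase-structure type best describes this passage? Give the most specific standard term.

repeated period

The cadence pattern IAC–PAC–IAC–PAC is weak–strong twice, and phrases 3–4 restate phrases 1–2: a period heard twice, not a double period (which would end weakly at phrase 2).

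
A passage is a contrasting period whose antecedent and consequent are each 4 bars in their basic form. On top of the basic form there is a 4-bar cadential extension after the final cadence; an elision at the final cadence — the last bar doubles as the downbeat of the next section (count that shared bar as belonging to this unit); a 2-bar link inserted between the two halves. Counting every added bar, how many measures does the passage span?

14 measures

Basic contrasting period: 4 + 4 = 8 bars.
8 (basic form) + 4 (cadential extension) + 2 (link) = 14.
The elision shares a bar with the next section but does not change this unit's count.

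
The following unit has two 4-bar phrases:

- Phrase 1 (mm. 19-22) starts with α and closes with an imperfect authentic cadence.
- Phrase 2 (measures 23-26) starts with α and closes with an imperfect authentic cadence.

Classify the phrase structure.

Both phrases have the same opening (α) and the same cadence (imperfect authentic cadence): the second is a restatement, not a consequent, so this is a repeated phrase rather than a period.

repeated phrase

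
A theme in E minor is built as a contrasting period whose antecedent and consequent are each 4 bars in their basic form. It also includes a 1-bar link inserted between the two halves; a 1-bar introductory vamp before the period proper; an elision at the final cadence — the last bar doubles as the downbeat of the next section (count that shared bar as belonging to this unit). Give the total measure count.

Basic contrasting period: 4 + 4 = 8 bars.
8 (basic form) + 1 (link) + 1 (introduction) = 10.
The elision shares a bar with the next section but does not change this unit's count.

10 measures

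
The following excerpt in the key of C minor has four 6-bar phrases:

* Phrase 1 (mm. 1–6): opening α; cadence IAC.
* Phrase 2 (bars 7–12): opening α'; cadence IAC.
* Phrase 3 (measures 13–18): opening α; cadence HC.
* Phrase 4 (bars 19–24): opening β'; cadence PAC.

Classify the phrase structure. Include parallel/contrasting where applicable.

Four phrases in two halves: the first half (measures 1–12) ends with an imperfect authentic cadence, the second (mm. 13–24) with a perfect authentic cadence — a large antecedent–consequent pair, i.e. a double period.
Phrase 3 begins with the same material as phrase 1, making it parallel.

parallel double period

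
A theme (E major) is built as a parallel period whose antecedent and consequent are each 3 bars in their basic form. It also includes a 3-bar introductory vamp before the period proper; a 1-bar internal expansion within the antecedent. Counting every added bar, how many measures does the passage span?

10 measures

Basic parallel period: 3 + 3 = 6 bars.
6 (basic form) + 3 (introduction) + 1 (internal expansion) = 10.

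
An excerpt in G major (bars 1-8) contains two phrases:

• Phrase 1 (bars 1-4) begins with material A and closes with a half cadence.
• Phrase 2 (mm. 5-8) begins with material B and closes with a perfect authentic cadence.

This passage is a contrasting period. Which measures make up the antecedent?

measures 1–4

The antecedent is the phrase ending with the weaker cadence (half cadence, phrase 1) and the consequent the one ending more conclusively (perfect authentic cadence, phrase 2); the antecedent is mm. 1-4.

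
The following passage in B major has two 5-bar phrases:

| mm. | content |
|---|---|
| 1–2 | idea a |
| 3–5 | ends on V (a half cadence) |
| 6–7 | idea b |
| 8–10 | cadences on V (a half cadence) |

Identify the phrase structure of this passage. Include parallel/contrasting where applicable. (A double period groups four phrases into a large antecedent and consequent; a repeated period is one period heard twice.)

phrase group

The second phrase closes with a half cadence, which is not stronger than the first phrase's half cadence; without a weak→strong cadential pair there is no antecedent–consequent relationship, so this is a phrase group rather than a period.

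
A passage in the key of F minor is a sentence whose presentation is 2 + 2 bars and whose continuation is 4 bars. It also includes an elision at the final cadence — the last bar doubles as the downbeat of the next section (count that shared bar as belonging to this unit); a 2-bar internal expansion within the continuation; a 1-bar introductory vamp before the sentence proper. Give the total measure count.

Basic sentence: 2 + 2 + 4 = 8 bars.
8 (basic form) + 2 (internal expansion) + 1 (introduction) = 11.
The elision shares a bar with the next section but does not change this unit's count.

11 measures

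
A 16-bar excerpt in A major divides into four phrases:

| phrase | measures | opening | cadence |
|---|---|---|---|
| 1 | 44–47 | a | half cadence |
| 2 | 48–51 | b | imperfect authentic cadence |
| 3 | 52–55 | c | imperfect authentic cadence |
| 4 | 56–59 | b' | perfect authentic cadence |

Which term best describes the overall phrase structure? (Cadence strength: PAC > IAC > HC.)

contrasting double period

Four phrases in two halves: the first half (mm. 44–51) ends with an imperfect authentic cadence, the second (mm. 52–59) with a perfect authentic cadence — a large antecedent–consequent pair, i.e. a double period.
Phrase 3 begins with different material from phrase 1, making it contrasting.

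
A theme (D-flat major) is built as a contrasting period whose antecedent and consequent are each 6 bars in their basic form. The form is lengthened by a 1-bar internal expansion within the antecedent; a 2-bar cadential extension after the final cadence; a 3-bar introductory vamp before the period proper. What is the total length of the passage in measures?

18 measures

Basic contrasting period: 6 + 6 = 12 bars.
12 (basic form) + 1 (internal expansion) + 2 (cadential extension) + 3 (introduction) = 18.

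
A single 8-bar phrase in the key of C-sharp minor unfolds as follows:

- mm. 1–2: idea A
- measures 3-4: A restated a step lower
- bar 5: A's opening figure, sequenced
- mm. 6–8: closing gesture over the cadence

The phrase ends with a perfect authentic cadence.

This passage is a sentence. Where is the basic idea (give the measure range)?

measures 1–2

The presentation of a sentence is the basic idea (measures 1-2) plus its repetition (bars 3-4); the basic idea is therefore mm. 1–2.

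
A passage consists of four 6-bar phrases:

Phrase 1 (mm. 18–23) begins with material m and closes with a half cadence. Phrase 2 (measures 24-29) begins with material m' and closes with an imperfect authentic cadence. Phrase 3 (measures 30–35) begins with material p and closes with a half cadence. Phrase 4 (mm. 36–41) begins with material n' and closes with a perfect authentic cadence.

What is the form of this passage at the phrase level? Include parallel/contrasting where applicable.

Four phrases in two halves: the first half (mm. 18–29) ends with an imperfect authentic cadence, the second (measures 30-41) with a perfect authentic cadence — a large antecedent–consequent pair, i.e. a double period.
Phrase 3 begins with different material from phrase 1, making it contrasting.

contrasting double period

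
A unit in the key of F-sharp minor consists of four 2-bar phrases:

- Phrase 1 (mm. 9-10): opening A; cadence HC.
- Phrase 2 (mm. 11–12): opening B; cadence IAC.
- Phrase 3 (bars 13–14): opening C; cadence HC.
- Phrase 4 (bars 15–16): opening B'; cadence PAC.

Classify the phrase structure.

contrasting double period

Four phrases in two halves: the first half (mm. 9–12) ends with an imperfect authentic cadence, the second (mm. 13-16) with a perfect authentic cadence — a large antecedent–consequent pair, i.e. a double period.
Phrase 3 begins with different material from phrase 1, making it contrasting.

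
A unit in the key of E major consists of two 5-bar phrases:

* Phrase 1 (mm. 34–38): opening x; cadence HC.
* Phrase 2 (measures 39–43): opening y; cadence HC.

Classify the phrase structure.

phrase group

The second phrase closes with a half cadence, which is not stronger than the first phrase's half cadence; without a weak→strong cadential pair there is no antecedent–consequent relationship, so this is a phrase group rather than a period.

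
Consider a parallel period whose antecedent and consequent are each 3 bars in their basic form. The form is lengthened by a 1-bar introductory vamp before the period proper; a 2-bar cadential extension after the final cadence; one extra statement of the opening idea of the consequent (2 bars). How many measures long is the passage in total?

Basic parallel period: 3 + 3 = 6 bars.
6 (basic form) + 1 (introduction) + 2 (cadential extension) + 2 (extra statement) = 11.

11 measures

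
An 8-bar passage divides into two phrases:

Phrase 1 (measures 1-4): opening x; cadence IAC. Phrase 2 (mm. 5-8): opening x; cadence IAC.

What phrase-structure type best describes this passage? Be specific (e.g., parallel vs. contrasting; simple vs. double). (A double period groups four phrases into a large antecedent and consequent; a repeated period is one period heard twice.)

Both phrases have the same opening (x) and the same cadence (imperfect authentic cadence): the second is a restatement, not a consequent, so this is a repeated phrase rather than a period.

repeated phrase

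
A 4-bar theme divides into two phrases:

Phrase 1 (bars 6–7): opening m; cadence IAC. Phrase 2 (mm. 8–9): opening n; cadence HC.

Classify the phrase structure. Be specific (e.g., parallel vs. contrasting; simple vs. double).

The second phrase closes with a half cadence, which is not stronger than the first phrase's imperfect authentic cadence; without a weak→strong cadential pair there is no antecedent–consequent relationship, so this is a phrase group rather than a period.

phrase group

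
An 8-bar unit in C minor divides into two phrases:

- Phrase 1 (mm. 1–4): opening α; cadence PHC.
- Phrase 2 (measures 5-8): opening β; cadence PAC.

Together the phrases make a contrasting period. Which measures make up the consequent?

The phrase ending with the weaker cadence (Phrygian half cadence) is the antecedent; the one ending more conclusively (perfect authentic cadence) is the consequent. The consequent is measures 5–8.

measures 5–8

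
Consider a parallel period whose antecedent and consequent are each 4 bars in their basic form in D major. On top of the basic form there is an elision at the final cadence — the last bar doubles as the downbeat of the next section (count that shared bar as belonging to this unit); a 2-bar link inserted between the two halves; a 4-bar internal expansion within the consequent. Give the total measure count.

14 measures

Basic parallel period: 4 + 4 = 8 bars.
8 (basic form) + 2 (link) + 4 (internal expansion) = 14.
The elision shares a bar with the next section but does not change this unit's count.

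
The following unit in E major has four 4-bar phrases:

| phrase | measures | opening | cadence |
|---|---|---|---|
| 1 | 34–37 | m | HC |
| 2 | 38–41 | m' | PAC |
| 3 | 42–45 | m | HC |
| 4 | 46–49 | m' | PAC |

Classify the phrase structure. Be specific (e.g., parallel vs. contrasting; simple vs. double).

repeated period

The cadence pattern HC–PAC–HC–PAC is weak–strong twice, and phrases 3–4 restate phrases 1–2: a period heard twice, not a double period (which would end weakly at phrase 2).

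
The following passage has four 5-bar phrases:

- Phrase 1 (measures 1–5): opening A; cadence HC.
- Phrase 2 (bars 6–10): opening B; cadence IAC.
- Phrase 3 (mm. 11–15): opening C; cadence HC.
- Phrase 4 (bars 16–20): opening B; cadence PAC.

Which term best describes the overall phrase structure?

contrasting double period

Four phrases in two halves: the first half (bars 1–10) ends with an imperfect authentic cadence, the second (bars 11–20) with a perfect authentic cadence — a large antecedent–consequent pair, i.e. a double period.
Phrase 3 begins with different material from phrase 1, making it contrasting.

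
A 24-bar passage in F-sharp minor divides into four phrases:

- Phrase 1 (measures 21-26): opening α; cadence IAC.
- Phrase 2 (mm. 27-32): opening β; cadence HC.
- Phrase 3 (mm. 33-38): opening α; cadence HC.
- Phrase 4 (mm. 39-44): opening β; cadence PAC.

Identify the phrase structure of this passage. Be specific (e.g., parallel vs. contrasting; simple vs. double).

parallel double period

Four phrases in two halves: the first half (measures 21-32) ends with a half cadence, the second (mm. 33–44) with a perfect authentic cadence — a large antecedent–consequent pair, i.e. a double period.
Phrase 3 begins with the same material as phrase 1, making it parallel.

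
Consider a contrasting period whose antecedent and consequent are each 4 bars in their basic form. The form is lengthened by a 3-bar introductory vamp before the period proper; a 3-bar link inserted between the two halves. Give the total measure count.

Basic contrasting period: 4 + 4 = 8 bars.
8 (basic form) + 3 (introduction) + 3 (link) = 14.

14 measures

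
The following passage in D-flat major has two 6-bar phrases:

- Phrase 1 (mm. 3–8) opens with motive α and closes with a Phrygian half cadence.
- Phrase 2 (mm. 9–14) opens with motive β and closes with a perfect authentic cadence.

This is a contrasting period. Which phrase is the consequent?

The phrase ending with the weaker cadence (Phrygian half cadence) is the antecedent; the one ending more conclusively (perfect authentic cadence) is the consequent. The consequent is phrase 2.

phrase 2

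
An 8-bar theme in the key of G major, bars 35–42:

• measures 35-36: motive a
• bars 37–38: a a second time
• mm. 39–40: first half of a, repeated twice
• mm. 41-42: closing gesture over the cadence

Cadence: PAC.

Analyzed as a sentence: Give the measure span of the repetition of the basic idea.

measures 37–38

The presentation of a sentence is the basic idea (mm. 35–36) plus its repetition (bars 37–38); the repetition of the basic idea is therefore measures 37–38.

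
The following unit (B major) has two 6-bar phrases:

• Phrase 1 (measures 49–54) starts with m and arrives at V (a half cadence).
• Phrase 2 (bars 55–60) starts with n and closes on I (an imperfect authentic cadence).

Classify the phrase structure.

contrasting period

Phrase 1 ends with a half cadence (weaker) and phrase 2 with an imperfect authentic cadence (stronger): antecedent + consequent = a period.
The two phrases open with different material (m / n), so the period is contrasting.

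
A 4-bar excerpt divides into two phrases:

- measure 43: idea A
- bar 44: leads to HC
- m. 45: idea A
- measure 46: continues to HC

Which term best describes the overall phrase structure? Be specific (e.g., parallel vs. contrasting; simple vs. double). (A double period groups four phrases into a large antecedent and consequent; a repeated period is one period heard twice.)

Both phrases have the same opening (A) and the same cadence (half cadence): the second is a restatement, not a consequent, so this is a repeated phrase rather than a period.

repeated phrase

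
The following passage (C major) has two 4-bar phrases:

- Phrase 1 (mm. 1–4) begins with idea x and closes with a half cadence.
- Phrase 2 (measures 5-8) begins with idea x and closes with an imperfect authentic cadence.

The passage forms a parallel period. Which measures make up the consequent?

measures 5–8

The phrase ending with the weaker cadence (half cadence) is the antecedent; the one ending more conclusively (imperfect authentic cadence) is the consequent. The consequent is measures 5–8.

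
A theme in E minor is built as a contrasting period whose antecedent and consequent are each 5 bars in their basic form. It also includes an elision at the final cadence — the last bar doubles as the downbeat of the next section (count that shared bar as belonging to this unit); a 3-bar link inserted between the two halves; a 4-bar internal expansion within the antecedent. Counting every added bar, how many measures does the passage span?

17 measures

Basic contrasting period: 5 + 5 = 10 bars.
10 (basic form) + 3 (link) + 4 (internal expansion) = 17.
The elision shares a bar with the next section but does not change this unit's count.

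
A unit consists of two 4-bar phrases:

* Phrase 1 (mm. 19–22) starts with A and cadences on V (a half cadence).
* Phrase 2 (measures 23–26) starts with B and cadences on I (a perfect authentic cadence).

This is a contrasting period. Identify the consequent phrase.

The phrase ending with the weaker cadence (half cadence) is the antecedent; the one ending more conclusively (perfect authentic cadence) is the consequent. The consequent is phrase 2.

phrase 2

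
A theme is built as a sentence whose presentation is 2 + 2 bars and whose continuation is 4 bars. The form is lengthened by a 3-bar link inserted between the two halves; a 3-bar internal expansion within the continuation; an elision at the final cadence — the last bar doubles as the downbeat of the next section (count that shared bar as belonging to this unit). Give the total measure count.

Basic sentence: 2 + 2 + 4 = 8 bars.
8 (basic form) + 3 (link) + 3 (internal expansion) = 14.
The elision shares a bar with the next section but does not change this unit's count.

14 measures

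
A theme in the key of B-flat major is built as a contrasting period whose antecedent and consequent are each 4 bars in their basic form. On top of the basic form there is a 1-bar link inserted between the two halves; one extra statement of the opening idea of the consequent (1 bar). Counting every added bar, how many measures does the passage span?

10 measures

Basic contrasting period: 4 + 4 = 8 bars.
8 (basic form) + 1 (link) + 1 (extra statement) = 10.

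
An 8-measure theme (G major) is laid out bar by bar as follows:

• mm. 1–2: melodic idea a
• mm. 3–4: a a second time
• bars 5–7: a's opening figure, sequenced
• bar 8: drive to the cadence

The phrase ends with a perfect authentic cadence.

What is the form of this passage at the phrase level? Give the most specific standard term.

Basic idea (mm. 1–2) + its repetition (bars 3–4) form the presentation; fragmentation and cadence (mm. 5–8) form the continuation — the 8-bar whole is a sentence.

sentence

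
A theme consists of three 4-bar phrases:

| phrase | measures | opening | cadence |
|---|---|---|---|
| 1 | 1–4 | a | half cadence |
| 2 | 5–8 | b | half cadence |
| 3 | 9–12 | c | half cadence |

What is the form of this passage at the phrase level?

The final phrase closes with a half cadence, which is not stronger than the preceding half cadence; the 3 phrases lack an overall antecedent–consequent design and so form a phrase group.

phrase group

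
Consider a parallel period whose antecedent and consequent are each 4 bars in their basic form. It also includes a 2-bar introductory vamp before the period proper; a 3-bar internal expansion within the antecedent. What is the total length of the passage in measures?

Basic parallel period: 4 + 4 = 8 bars.
8 (basic form) + 2 (introduction) + 3 (internal expansion) = 13.

13 measures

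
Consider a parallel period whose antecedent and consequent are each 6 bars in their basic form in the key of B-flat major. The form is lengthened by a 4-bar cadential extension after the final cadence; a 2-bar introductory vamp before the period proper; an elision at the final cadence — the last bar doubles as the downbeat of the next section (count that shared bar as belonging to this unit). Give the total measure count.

Basic parallel period: 6 + 6 = 12 bars.
12 (basic form) + 4 (cadential extension) + 2 (introduction) = 18.
The elision shares a bar with the next section but does not change this unit's count.

18 measures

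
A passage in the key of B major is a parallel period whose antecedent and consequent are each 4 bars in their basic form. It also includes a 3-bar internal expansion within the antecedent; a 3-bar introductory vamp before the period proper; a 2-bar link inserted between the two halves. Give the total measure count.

Basic parallel period: 4 + 4 = 8 bars.
8 (basic form) + 3 (internal expansion) + 3 (introduction) + 2 (link) = 16.

16 measures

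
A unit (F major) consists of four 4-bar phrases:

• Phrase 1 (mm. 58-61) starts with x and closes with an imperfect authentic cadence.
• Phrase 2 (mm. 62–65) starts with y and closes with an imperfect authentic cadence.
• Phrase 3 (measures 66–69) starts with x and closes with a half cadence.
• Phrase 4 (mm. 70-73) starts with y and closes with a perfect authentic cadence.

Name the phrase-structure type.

Four phrases in two halves: the first half (mm. 58–65) ends with an imperfect authentic cadence, the second (measures 66–73) with a perfect authentic cadence — a large antecedent–consequent pair, i.e. a double period.
Phrase 3 begins with the same material as phrase 1, making it parallel.

parallel double period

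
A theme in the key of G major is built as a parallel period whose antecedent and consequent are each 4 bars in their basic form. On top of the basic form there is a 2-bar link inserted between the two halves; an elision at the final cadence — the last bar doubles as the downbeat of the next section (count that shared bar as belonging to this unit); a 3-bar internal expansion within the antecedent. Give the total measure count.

13 measures

Basic parallel period: 4 + 4 = 8 bars.
8 (basic form) + 2 (link) + 3 (internal expansion) = 13.
The elision shares a bar with the next section but does not change this unit's count.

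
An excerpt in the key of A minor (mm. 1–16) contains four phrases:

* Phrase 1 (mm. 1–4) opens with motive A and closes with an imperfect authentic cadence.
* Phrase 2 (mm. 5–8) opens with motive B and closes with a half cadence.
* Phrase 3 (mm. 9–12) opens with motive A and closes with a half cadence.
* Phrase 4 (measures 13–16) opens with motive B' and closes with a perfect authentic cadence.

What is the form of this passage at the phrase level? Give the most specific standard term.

Four phrases in two halves: the first half (mm. 1–8) ends with a half cadence, the second (mm. 9-16) with a perfect authentic cadence — a large antecedent–consequent pair, i.e. a double period.
Phrase 3 begins with the same material as phrase 1, making it parallel.

parallel double period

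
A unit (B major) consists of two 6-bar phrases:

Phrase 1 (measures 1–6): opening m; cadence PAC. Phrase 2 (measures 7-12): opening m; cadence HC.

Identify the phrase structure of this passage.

The second phrase closes with a half cadence, which is not stronger than the first phrase's perfect authentic cadence; without a weak→strong cadential pair there is no antecedent–consequent relationship, so this is a phrase group rather than a period.

phrase group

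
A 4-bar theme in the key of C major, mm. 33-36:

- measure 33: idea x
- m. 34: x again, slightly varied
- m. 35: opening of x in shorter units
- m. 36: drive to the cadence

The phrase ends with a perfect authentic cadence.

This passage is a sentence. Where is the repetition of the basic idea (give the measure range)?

The presentation of a sentence is the basic idea (m. 33) plus its repetition (m. 34); the repetition of the basic idea is therefore m. 34.

measures 34–34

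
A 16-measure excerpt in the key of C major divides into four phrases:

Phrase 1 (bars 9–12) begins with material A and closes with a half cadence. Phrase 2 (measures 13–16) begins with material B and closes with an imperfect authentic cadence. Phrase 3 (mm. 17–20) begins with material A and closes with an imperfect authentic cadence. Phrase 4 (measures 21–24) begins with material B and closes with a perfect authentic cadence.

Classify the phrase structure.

Four phrases in two halves: the first half (measures 9–16) ends with an imperfect authentic cadence, the second (bars 17–24) with a perfect authentic cadence — a large antecedent–consequent pair, i.e. a double period.
Phrase 3 begins with the same material as phrase 1, making it parallel.

parallel double period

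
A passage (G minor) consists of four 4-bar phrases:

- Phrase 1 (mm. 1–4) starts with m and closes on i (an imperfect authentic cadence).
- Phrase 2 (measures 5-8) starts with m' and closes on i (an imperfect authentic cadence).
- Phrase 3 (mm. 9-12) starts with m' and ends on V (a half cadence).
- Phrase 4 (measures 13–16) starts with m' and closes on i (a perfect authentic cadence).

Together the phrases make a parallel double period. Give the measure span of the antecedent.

In a double period the first pair of phrases (ending imperfect authentic cadence) is the large antecedent and the second pair (ending perfect authentic cadence) is the large consequent; the antecedent is measures 1–8.

measures 1–8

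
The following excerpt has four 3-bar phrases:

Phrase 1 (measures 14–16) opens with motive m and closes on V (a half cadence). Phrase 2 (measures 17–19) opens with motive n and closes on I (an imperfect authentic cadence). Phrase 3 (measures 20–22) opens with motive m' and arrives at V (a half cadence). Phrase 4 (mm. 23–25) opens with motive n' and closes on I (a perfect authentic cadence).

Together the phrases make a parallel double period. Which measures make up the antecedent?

In a double period the first pair of phrases (ending imperfect authentic cadence) is the large antecedent and the second pair (ending perfect authentic cadence) is the large consequent; the antecedent is measures 14–19.

measures 14–19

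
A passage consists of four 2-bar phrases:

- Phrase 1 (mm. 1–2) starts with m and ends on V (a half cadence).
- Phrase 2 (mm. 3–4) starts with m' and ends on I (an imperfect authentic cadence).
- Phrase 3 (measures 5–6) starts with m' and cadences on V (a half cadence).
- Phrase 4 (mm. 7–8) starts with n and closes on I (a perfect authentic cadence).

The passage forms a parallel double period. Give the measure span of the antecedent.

measures 1–4

In a double period the four phrases pair into a large antecedent (phrases 1–2, ending imperfect authentic cadence) and a large consequent (phrases 3–4, ending perfect authentic cadence). The antecedent spans bars 1–4.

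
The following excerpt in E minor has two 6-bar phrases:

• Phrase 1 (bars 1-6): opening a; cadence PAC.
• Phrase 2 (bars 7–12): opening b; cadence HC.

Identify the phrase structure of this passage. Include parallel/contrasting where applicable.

The second phrase closes with a half cadence, which is not stronger than the first phrase's perfect authentic cadence; without a weak→strong cadential pair there is no antecedent–consequent relationship, so this is a phrase group rather than a period.

phrase group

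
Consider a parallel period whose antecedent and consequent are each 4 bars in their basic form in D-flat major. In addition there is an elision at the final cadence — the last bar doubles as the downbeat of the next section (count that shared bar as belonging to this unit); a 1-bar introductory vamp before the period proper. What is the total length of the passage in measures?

Basic parallel period: 4 + 4 = 8 bars.
8 (basic form) + 1 (introduction) = 9.
The elision shares a bar with the next section but does not change this unit's count.

9 measures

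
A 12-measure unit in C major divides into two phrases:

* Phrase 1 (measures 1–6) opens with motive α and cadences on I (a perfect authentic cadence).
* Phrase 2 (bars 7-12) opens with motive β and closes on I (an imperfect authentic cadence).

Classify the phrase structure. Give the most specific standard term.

The second phrase closes with an imperfect authentic cadence, which is not stronger than the first phrase's perfect authentic cadence; without a weak→strong cadential pair there is no antecedent–consequent relationship, so this is a phrase group rather than a period.

phrase group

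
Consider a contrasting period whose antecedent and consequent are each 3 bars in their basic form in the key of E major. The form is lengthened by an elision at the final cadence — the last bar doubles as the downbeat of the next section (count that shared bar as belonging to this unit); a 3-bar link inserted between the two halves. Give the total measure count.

9 measures

Basic contrasting period: 3 + 3 = 6 bars.
6 (basic form) + 3 (link) = 9.
The elision shares a bar with the next section but does not change this unit's count.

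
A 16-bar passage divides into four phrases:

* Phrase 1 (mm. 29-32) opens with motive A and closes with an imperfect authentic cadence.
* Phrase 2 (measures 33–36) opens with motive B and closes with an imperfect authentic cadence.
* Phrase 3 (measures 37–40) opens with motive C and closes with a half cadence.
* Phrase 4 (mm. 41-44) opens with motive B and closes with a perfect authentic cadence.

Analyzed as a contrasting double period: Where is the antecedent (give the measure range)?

measures 29–36

In a double period the four phrases pair into a large antecedent (phrases 1–2, ending imperfect authentic cadence) and a large consequent (phrases 3–4, ending perfect authentic cadence). The antecedent spans bars 29–36.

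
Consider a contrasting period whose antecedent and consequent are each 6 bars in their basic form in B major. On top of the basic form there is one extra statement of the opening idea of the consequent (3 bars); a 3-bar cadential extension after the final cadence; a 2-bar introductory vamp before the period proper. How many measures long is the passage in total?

Basic contrasting period: 6 + 6 = 12 bars.
12 (basic form) + 3 (extra statement) + 3 (cadential extension) + 2 (introduction) = 20.

20 measures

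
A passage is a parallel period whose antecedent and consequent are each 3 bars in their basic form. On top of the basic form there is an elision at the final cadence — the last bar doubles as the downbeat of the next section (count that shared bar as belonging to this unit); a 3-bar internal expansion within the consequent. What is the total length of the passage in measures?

9 measures

Basic parallel period: 3 + 3 = 6 bars.
6 (basic form) + 3 (internal expansion) = 9.
The elision shares a bar with the next section but does not change this unit's count.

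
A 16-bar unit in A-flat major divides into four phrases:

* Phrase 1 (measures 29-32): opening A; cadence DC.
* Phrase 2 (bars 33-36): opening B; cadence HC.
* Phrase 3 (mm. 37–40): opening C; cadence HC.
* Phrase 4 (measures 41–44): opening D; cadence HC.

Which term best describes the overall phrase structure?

phrase group

Phrase 4 ends with a half cadence, no stronger than phrase 2's half cadence, so the four phrases do not form a double period; nor do phrases 3–4 duplicate 1–2, so it is not a repeated period. With no phrase reaching a conclusive cadence, the passage is a phrase group.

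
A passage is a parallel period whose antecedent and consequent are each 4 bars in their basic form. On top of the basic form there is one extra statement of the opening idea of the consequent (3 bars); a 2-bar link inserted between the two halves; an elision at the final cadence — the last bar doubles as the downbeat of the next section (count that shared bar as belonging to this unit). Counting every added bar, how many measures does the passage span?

13 measures

Basic parallel period: 4 + 4 = 8 bars.
8 (basic form) + 3 (extra statement) + 2 (link) = 13.
The elision shares a bar with the next section but does not change this unit's count.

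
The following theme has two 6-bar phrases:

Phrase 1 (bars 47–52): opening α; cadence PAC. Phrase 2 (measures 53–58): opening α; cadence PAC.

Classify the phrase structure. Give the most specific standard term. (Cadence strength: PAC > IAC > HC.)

Both phrases have the same opening (α) and the same cadence (perfect authentic cadence): the second is a restatement, not a consequent, so this is a repeated phrase rather than a period.

repeated phrase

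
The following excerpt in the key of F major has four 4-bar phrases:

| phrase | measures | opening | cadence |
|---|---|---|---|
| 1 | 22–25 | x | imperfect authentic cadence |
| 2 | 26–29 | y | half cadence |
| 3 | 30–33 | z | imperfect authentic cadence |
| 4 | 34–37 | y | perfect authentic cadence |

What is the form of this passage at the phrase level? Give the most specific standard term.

Four phrases in two halves: the first half (bars 22–29) ends with a half cadence, the second (measures 30–37) with a perfect authentic cadence — a large antecedent–consequent pair, i.e. a double period.
Phrase 3 begins with different material from phrase 1, making it contrasting.

contrasting double period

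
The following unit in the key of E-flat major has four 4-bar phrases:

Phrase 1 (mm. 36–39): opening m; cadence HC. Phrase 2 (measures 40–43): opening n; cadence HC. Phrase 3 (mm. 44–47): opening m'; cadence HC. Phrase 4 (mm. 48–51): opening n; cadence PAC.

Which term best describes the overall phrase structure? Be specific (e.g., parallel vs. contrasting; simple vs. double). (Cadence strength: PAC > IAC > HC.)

Four phrases in two halves: the first half (measures 36–43) ends with a half cadence, the second (bars 44–51) with a perfect authentic cadence — a large antecedent–consequent pair, i.e. a double period.
Phrase 3 begins with the same material as phrase 1, making it parallel.

parallel double period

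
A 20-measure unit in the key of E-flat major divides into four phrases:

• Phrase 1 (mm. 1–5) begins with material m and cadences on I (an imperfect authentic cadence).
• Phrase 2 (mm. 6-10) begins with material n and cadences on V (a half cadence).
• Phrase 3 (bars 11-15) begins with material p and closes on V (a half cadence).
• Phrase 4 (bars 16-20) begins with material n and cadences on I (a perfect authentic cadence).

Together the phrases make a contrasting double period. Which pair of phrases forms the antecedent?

In a double period the first pair of phrases (ending half cadence) is the large antecedent and the second pair (ending perfect authentic cadence) is the large consequent; the antecedent is phrases 1 and 2.

phrases 1 and 2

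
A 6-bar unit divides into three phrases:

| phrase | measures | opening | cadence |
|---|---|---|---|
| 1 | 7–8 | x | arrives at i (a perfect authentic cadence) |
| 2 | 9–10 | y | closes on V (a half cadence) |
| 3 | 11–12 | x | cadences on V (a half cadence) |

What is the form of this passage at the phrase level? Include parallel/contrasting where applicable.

phrase group

The final phrase closes with a half cadence, which is not stronger than the preceding half cadence; the 3 phrases lack an overall antecedent–consequent design and so form a phrase group.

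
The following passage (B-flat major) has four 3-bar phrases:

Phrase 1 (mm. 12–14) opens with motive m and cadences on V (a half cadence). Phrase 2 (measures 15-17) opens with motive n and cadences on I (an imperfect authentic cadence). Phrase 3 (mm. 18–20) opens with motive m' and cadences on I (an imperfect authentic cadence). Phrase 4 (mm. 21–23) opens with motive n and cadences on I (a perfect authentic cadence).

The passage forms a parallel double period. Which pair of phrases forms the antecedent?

In a double period the first pair of phrases (ending imperfect authentic cadence) is the large antecedent and the second pair (ending perfect authentic cadence) is the large consequent; the antecedent is phrases 1 and 2.

phrases 1 and 2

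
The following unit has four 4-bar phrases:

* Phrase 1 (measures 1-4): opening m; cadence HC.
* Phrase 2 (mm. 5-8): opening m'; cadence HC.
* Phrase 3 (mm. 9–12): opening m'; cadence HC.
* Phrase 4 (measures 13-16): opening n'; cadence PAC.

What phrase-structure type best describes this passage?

Four phrases in two halves: the first half (mm. 1-8) ends with a half cadence, the second (mm. 9–16) with a perfect authentic cadence — a large antecedent–consequent pair, i.e. a double period.
Phrase 3 begins with the same material as phrase 1, making it parallel.

parallel double period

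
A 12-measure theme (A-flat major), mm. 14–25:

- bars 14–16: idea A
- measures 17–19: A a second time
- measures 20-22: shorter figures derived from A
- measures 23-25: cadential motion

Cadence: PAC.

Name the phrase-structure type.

Basic idea (bars 14-16) + its repetition (measures 17-19) form the presentation; fragmentation and cadence (mm. 20-25) form the continuation — the 12-bar whole is a sentence.

sentence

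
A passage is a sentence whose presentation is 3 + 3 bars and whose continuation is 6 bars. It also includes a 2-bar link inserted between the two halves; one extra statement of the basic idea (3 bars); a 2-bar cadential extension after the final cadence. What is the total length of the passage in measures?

Basic sentence: 3 + 3 + 6 = 12 bars.
12 (basic form) + 2 (link) + 3 (extra statement) + 2 (cadential extension) = 19.

19 measures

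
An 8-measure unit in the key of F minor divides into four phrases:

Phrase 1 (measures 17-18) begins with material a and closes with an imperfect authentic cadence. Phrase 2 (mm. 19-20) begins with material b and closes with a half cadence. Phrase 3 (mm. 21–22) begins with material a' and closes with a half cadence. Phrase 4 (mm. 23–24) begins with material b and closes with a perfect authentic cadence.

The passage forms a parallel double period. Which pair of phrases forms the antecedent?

In a double period the first pair of phrases (ending half cadence) is the large antecedent and the second pair (ending perfect authentic cadence) is the large consequent; the antecedent is phrases 1 and 2.

phrases 1 and 2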